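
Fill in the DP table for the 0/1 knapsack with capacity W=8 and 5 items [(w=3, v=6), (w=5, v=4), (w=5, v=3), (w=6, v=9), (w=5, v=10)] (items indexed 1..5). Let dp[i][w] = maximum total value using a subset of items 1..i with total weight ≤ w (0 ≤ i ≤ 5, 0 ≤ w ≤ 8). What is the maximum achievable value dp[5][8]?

16

i\w   0   1   2   3   4   5   6   7   8
  0   0   0   0   0   0   0   0   0   0
  1   0   0   0   6   6   6   6   6   6
  2   0   0   0   6   6   6   6   6  10
  3   0   0   0   6   6   6   6   6  10
  4   0   0   0   6   6   6   9   9  10
  5   0   0   0   6   6  10  10  10  16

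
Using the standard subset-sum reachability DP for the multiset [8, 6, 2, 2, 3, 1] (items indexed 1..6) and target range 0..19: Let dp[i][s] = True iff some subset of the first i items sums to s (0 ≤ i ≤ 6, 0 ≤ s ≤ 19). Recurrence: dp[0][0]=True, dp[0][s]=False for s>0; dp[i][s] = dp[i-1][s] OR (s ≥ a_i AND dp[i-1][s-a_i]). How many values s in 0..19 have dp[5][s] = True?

19

i\s   0   1   2   3   4   5   6   7   8   9  10  11  12  13  14  15  16  17  18  19
  0   T   F   F   F   F   F   F   F   F   F   F   F   F   F   F   F   F   F   F   F
  1   T   F   F   F   F   F   F   F   T   F   F   F   F   F   F   F   F   F   F   F
  2   T   F   F   F   F   F   T   F   T   F   F   F   F   F   T   F   F   F   F   F
  3   T   F   T   F   F   F   T   F   T   F   T   F   F   F   T   F   T   F   F   F
  4   T   F   T   F   T   F   T   F   T   F   T   F   T   F   T   F   T   F   T   F
  5   T   F   T   T   T   T   T   T   T   T   T   T   T   T   T   T   T   T   T   T
  6   T   T   T   T   T   T   T   T   T   T   T   T   T   T   T   T   T   T   T   T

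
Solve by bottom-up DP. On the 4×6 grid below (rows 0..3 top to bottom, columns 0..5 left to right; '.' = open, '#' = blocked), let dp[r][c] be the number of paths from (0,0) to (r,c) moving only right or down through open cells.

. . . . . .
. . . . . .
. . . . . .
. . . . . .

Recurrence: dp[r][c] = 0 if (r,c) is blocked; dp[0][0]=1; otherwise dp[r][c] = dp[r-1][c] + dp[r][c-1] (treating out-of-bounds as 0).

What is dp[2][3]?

10

r\c   0   1   2   3   4   5
  0   1   1   1   1   1   1
  1   1   2   3   4   5   6
  2   1   3   6  10  15  21
  3   1   4  10  20  35  56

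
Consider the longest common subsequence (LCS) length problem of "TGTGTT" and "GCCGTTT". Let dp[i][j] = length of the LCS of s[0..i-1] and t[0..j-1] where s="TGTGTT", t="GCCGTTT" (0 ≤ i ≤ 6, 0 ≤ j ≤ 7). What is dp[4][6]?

2

   ''  G  C  C  G  T  T  T
''  0  0  0  0  0  0  0  0
 T  0  0  0  0  0  1  1  1
 G  0  1  1  1  1  1  1  1
 T  0  1  1  1  1  2  2  2
 G  0  1  1  1  2  2  2  2
 T  0  1  1  1  2  3  3  3
 T  0  1  1  1  2  3  4  4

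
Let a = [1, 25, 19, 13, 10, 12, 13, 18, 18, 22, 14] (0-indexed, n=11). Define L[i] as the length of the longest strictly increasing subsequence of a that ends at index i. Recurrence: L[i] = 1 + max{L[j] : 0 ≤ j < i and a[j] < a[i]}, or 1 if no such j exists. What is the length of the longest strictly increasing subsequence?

6

   i    0    1    2    3    4    5    6    7    8    9   10
a[i]    1   25   19   13   10   12   13   18   18   22   14
L[i]    1    2    2    2    2    3    4    5    5    6    5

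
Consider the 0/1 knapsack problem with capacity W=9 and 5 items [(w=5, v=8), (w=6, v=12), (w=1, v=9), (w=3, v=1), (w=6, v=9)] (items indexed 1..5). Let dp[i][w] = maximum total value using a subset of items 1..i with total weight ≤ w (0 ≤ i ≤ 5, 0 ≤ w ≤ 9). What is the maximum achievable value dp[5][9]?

i\w   0   1   2   3   4   5   6   7   8   9
  0   0   0   0   0   0   0   0   0   0   0
  1   0   0   0   0   0   8   8   8   8   8
  2   0   0   0   0   0   8  12  12  12  12
  3   0   9   9   9   9   9  17  21  21  21
  4   0   9   9   9  10  10  17  21  21  21
  5   0   9   9   9  10  10  17  21  21  21

21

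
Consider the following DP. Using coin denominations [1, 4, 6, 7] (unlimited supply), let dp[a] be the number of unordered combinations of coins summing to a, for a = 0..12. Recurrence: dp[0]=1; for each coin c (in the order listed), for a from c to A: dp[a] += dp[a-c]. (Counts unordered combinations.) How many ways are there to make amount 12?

9

after  coin     0     1     2     3     4     5     6     7     8     9    10    11    12
          1     1     1     1     1     1     1     1     1     1     1     1     1     1
          4     1     1     1     1     2     2     2     2     3     3     3     3     4
          6     1     1     1     1     2     2     3     3     4     4     5     5     7
          7     1     1     1     1     2     2     3     4     5     5     6     7     9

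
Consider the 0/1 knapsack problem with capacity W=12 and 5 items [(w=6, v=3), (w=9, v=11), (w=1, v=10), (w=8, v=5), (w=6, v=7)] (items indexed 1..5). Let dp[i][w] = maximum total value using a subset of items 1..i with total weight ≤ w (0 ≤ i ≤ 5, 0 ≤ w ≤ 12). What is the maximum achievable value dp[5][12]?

21

i\w   0   1   2   3   4   5   6   7   8   9  10  11  12
  0   0   0   0   0   0   0   0   0   0   0   0   0   0
  1   0   0   0   0   0   0   3   3   3   3   3   3   3
  2   0   0   0   0   0   0   3   3   3  11  11  11  11
  3   0  10  10  10  10  10  10  13  13  13  21  21  21
  4   0  10  10  10  10  10  10  13  13  15  21  21  21
  5   0  10  10  10  10  10  10  17  17  17  21  21  21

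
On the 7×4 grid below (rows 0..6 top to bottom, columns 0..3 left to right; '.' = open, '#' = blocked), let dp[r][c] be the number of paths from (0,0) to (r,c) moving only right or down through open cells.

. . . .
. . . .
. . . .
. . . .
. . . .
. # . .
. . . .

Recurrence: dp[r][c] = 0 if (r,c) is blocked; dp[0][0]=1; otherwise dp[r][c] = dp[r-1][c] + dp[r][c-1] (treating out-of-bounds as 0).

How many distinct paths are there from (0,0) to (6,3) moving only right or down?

66

r\c   0   1   2   3
  0   1   1   1   1
  1   1   2   3   4
  2   1   3   6  10
  3   1   4  10  20
  4   1   5  15  35
  5   1   0  15  50
  6   1   1  16  66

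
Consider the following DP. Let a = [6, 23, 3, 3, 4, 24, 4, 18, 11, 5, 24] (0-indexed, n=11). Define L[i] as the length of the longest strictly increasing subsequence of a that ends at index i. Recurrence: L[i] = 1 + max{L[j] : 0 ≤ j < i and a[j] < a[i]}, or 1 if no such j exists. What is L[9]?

3

   i    0    1    2    3    4    5    6    7    8    9   10
a[i]    6   23    3    3    4   24    4   18   11    5   24
L[i]    1    2    1    1    2    3    2    3    3    3    4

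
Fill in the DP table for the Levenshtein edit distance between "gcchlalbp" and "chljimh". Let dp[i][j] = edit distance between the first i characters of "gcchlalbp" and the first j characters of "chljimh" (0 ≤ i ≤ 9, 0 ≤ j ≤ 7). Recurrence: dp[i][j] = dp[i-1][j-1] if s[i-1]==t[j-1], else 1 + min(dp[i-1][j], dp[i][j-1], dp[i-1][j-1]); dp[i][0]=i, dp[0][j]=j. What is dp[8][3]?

5

   ''  c  h  l  j  i  m  h
''  0  1  2  3  4  5  6  7
 g  1  1  2  3  4  5  6  7
 c  2  1  2  3  4  5  6  7
 c  3  2  2  3  4  5  6  7
 h  4  3  2  3  4  5  6  6
 l  5  4  3  2  3  4  5  6
 a  6  5  4  3  3  4  5  6
 l  7  6  5  4  4  4  5  6
 b  8  7  6  5  5  5  5  6
 p  9  8  7  6  6  6  6  6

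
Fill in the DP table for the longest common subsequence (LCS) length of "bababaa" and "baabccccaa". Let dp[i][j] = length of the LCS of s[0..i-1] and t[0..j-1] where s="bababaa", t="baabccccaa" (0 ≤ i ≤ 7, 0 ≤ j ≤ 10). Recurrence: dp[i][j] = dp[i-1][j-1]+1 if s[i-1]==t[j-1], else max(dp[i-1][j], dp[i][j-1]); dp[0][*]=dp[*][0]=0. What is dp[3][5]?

   ''  b  a  a  b  c  c  c  c  a  a
''  0  0  0  0  0  0  0  0  0  0  0
 b  0  1  1  1  1  1  1  1  1  1  1
 a  0  1  2  2  2  2  2  2  2  2  2
 b  0  1  2  2  3  3  3  3  3  3  3
 a  0  1  2  3  3  3  3  3  3  4  4
 b  0  1  2  3  4  4  4  4  4  4  4
 a  0  1  2  3  4  4  4  4  4  5  5
 a  0  1  2  3  4  4  4  4  4  5  6

3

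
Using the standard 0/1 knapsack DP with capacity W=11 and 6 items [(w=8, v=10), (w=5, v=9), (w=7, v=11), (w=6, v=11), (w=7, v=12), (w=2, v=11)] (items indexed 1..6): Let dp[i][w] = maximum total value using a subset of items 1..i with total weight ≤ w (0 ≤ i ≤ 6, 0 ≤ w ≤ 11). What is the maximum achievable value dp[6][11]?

23

i\w   0   1   2   3   4   5   6   7   8   9  10  11
  0   0   0   0   0   0   0   0   0   0   0   0   0
  1   0   0   0   0   0   0   0   0  10  10  10  10
  2   0   0   0   0   0   9   9   9  10  10  10  10
  3   0   0   0   0   0   9   9  11  11  11  11  11
  4   0   0   0   0   0   9  11  11  11  11  11  20
  5   0   0   0   0   0   9  11  12  12  12  12  20
  6   0   0  11  11  11  11  11  20  22  23  23  23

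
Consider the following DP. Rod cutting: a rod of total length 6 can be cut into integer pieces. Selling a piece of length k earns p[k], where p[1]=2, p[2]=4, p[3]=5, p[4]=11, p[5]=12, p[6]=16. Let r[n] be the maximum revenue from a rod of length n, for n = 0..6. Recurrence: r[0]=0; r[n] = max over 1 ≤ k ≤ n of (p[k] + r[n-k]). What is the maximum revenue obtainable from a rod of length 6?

16

   n    0    1    2    3    4    5    6
r[n]    0    2    4    6   11   13   16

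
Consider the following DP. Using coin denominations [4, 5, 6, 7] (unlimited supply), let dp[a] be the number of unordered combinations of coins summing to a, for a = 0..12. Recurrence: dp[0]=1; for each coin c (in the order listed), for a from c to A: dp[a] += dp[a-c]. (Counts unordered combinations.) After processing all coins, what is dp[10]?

after  coin     0     1     2     3     4     5     6     7     8     9    10    11    12
          4     1     0     0     0     1     0     0     0     1     0     0     0     1
          5     1     0     0     0     1     1     0     0     1     1     1     0     1
          6     1     0     0     0     1     1     1     0     1     1     2     1     2
          7     1     0     0     0     1     1     1     1     1     1     2     2     3

2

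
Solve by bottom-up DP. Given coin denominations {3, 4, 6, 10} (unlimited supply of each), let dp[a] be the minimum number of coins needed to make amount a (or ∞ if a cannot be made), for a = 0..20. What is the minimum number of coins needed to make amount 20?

 a  0  1  2  3  4  5  6  7  8  9 10 11 12 13 14 15 16 17 18 19 20
dp  0  -  -  1  1  -  1  2  2  2  1  3  2  2  2  3  2  3  3  3  2
(- denotes ∞ / unreachable)

2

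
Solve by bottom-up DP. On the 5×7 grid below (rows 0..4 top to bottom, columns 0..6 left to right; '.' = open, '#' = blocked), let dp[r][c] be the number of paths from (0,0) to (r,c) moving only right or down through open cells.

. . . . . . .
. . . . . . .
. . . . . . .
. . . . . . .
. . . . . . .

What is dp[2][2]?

r\c   0   1   2   3   4   5   6
  0   1   1   1   1   1   1   1
  1   1   2   3   4   5   6   7
  2   1   3   6  10  15  21  28
  3   1   4  10  20  35  56  84
  4   1   5  15  35  70 126 210

6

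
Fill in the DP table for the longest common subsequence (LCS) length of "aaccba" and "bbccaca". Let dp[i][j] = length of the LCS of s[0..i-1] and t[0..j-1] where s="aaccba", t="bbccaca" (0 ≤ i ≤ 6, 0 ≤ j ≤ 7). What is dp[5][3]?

   ''  b  b  c  c  a  c  a
''  0  0  0  0  0  0  0  0
 a  0  0  0  0  0  1  1  1
 a  0  0  0  0  0  1  1  2
 c  0  0  0  1  1  1  2  2
 c  0  0  0  1  2  2  2  2
 b  0  1  1  1  2  2  2  2
 a  0  1  1  1  2  3  3  3

1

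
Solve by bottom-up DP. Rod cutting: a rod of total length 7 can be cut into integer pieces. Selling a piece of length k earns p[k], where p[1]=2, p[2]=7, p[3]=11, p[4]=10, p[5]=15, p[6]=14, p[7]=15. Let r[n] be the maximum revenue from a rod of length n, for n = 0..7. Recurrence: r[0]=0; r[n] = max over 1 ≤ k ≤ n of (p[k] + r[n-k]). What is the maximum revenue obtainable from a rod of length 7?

25

   n    0    1    2    3    4    5    6    7
r[n]    0    2    7   11   14   18   22   25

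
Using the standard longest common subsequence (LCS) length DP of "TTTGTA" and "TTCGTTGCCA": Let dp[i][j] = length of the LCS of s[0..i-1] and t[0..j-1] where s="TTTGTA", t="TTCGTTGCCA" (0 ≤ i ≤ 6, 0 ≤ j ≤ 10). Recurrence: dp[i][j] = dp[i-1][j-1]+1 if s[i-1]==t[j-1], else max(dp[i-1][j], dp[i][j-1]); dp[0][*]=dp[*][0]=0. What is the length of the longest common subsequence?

5

   ''  T  T  C  G  T  T  G  C  C  A
''  0  0  0  0  0  0  0  0  0  0  0
 T  0  1  1  1  1  1  1  1  1  1  1
 T  0  1  2  2  2  2  2  2  2  2  2
 T  0  1  2  2  2  3  3  3  3  3  3
 G  0  1  2  2  3  3  3  4  4  4  4
 T  0  1  2  2  3  4  4  4  4  4  4
 A  0  1  2  2  3  4  4  4  4  4  5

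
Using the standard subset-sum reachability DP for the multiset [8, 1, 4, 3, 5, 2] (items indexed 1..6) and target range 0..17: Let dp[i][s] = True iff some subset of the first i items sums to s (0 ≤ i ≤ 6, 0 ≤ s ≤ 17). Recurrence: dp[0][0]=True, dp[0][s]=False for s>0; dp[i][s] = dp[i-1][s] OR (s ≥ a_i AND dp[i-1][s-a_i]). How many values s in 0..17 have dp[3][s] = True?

8

i\s   0   1   2   3   4   5   6   7   8   9  10  11  12  13  14  15  16  17
  0   T   F   F   F   F   F   F   F   F   F   F   F   F   F   F   F   F   F
  1   T   F   F   F   F   F   F   F   T   F   F   F   F   F   F   F   F   F
  2   T   T   F   F   F   F   F   F   T   T   F   F   F   F   F   F   F   F
  3   T   T   F   F   T   T   F   F   T   T   F   F   T   T   F   F   F   F
  4   T   T   F   T   T   T   F   T   T   T   F   T   T   T   F   T   T   F
  5   T   T   F   T   T   T   T   T   T   T   T   T   T   T   T   T   T   T
  6   T   T   T   T   T   T   T   T   T   T   T   T   T   T   T   T   T   T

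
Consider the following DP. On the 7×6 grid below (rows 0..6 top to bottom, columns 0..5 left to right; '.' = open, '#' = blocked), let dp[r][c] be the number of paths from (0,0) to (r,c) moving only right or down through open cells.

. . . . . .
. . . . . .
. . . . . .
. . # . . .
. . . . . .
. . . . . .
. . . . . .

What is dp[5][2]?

11

r\c   0   1   2   3   4   5
  0   1   1   1   1   1   1
  1   1   2   3   4   5   6
  2   1   3   6  10  15  21
  3   1   4   0  10  25  46
  4   1   5   5  15  40  86
  5   1   6  11  26  66 152
  6   1   7  18  44 110 262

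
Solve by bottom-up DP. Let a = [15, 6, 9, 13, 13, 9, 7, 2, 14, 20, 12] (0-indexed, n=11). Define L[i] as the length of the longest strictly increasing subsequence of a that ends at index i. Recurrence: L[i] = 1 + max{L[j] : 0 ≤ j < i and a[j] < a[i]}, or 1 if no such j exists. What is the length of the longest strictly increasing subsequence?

   i    0    1    2    3    4    5    6    7    8    9   10
a[i]   15    6    9   13   13    9    7    2   14   20   12
L[i]    1    1    2    3    3    2    2    1    4    5    3

5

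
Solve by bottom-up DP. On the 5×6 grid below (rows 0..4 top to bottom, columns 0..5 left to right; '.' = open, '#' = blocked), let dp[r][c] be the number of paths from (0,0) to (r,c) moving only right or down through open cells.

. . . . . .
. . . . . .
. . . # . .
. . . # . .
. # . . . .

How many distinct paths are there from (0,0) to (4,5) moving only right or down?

r\c   0   1   2   3   4   5
  0   1   1   1   1   1   1
  1   1   2   3   4   5   6
  2   1   3   6   0   5  11
  3   1   4  10   0   5  16
  4   1   0  10  10  15  31

31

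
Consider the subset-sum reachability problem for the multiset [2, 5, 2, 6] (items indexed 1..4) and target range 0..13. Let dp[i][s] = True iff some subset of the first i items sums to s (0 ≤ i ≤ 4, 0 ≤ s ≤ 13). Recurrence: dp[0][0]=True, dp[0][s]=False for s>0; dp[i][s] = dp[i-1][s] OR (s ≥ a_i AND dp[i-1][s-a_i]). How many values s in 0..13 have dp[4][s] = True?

11

i\s   0   1   2   3   4   5   6   7   8   9  10  11  12  13
  0   T   F   F   F   F   F   F   F   F   F   F   F   F   F
  1   T   F   T   F   F   F   F   F   F   F   F   F   F   F
  2   T   F   T   F   F   T   F   T   F   F   F   F   F   F
  3   T   F   T   F   T   T   F   T   F   T   F   F   F   F
  4   T   F   T   F   T   T   T   T   T   T   T   T   F   T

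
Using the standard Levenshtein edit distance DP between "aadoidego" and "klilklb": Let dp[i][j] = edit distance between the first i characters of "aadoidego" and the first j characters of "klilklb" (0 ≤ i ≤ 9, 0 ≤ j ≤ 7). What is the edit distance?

8

   ''  k  l  i  l  k  l  b
''  0  1  2  3  4  5  6  7
 a  1  1  2  3  4  5  6  7
 a  2  2  2  3  4  5  6  7
 d  3  3  3  3  4  5  6  7
 o  4  4  4  4  4  5  6  7
 i  5  5  5  4  5  5  6  7
 d  6  6  6  5  5  6  6  7
 e  7  7  7  6  6  6  7  7
 g  8  8  8  7  7  7  7  8
 o  9  9  9  8  8  8  8  8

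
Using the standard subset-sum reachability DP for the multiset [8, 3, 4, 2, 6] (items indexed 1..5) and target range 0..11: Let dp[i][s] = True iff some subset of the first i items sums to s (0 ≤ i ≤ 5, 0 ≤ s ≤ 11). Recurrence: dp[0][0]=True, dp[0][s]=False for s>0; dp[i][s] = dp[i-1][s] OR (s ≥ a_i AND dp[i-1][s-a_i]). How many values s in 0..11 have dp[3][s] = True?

i\s   0   1   2   3   4   5   6   7   8   9  10  11
  0   T   F   F   F   F   F   F   F   F   F   F   F
  1   T   F   F   F   F   F   F   F   T   F   F   F
  2   T   F   F   T   F   F   F   F   T   F   F   T
  3   T   F   F   T   T   F   F   T   T   F   F   T
  4   T   F   T   T   T   T   T   T   T   T   T   T
  5   T   F   T   T   T   T   T   T   T   T   T   T

6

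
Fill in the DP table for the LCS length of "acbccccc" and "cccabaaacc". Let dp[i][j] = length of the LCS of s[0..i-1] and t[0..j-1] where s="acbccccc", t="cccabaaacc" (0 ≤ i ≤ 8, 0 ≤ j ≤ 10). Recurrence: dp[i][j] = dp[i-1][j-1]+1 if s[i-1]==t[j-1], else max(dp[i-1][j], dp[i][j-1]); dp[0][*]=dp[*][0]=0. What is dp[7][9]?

   ''  c  c  c  a  b  a  a  a  c  c
''  0  0  0  0  0  0  0  0  0  0  0
 a  0  0  0  0  1  1  1  1  1  1  1
 c  0  1  1  1  1  1  1  1  1  2  2
 b  0  1  1  1  1  2  2  2  2  2  2
 c  0  1  2  2  2  2  2  2  2  3  3
 c  0  1  2  3  3  3  3  3  3  3  4
 c  0  1  2  3  3  3  3  3  3  4  4
 c  0  1  2  3  3  3  3  3  3  4  5
 c  0  1  2  3  3  3  3  3  3  4  5

4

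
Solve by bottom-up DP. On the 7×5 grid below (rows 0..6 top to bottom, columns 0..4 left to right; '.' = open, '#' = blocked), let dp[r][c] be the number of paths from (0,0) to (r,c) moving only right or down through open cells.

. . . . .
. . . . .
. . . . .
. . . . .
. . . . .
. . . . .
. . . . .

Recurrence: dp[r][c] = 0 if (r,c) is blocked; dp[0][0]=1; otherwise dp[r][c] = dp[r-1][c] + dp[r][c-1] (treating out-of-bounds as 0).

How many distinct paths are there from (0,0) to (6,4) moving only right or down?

210

r\c   0   1   2   3   4
  0   1   1   1   1   1
  1   1   2   3   4   5
  2   1   3   6  10  15
  3   1   4  10  20  35
  4   1   5  15  35  70
  5   1   6  21  56 126
  6   1   7  28  84 210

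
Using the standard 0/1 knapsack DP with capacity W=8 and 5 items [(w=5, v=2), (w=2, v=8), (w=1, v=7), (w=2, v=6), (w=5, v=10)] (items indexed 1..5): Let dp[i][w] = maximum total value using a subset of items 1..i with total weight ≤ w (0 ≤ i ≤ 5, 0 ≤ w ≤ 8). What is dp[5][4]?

15

i\w   0   1   2   3   4   5   6   7   8
  0   0   0   0   0   0   0   0   0   0
  1   0   0   0   0   0   2   2   2   2
  2   0   0   8   8   8   8   8  10  10
  3   0   7   8  15  15  15  15  15  17
  4   0   7   8  15  15  21  21  21  21
  5   0   7   8  15  15  21  21  21  25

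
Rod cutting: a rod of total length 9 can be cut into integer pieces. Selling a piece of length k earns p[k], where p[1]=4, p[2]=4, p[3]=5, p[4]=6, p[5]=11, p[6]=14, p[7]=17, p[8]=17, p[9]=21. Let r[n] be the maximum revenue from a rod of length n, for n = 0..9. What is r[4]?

   n    0    1    2    3    4    5    6    7    8    9
r[n]    0    4    8   12   16   20   24   28   32   36

16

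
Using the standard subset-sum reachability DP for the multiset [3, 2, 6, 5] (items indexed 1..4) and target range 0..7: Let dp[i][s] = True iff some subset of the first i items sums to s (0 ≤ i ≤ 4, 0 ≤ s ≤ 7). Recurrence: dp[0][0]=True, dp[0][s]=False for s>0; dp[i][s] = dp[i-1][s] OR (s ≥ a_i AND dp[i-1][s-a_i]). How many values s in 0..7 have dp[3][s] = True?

5

i\s   0   1   2   3   4   5   6   7
  0   T   F   F   F   F   F   F   F
  1   T   F   F   T   F   F   F   F
  2   T   F   T   T   F   T   F   F
  3   T   F   T   T   F   T   T   F
  4   T   F   T   T   F   T   T   T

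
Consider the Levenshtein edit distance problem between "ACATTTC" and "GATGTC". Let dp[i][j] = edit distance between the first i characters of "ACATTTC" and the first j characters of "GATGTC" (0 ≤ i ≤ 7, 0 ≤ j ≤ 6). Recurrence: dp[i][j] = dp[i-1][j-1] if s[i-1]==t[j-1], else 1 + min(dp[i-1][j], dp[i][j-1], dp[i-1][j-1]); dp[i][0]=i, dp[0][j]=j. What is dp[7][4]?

5

   ''  G  A  T  G  T  C
''  0  1  2  3  4  5  6
 A  1  1  1  2  3  4  5
 C  2  2  2  2  3  4  4
 A  3  3  2  3  3  4  5
 T  4  4  3  2  3  3  4
 T  5  5  4  3  3  3  4
 T  6  6  5  4  4  3  4
 C  7  7  6  5  5  4  3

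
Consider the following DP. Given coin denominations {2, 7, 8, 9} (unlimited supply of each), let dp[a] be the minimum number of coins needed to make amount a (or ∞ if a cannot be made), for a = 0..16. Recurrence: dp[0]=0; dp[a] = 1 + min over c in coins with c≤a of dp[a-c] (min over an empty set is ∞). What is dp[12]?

 a  0  1  2  3  4  5  6  7  8  9 10 11 12 13 14 15 16
dp  0  -  1  -  2  -  3  1  1  1  2  2  3  3  2  2  2
(- denotes ∞ / unreachable)

3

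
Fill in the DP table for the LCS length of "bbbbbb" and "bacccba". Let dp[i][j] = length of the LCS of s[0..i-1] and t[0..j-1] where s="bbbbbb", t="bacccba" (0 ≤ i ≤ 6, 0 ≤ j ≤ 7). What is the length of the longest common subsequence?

   ''  b  a  c  c  c  b  a
''  0  0  0  0  0  0  0  0
 b  0  1  1  1  1  1  1  1
 b  0  1  1  1  1  1  2  2
 b  0  1  1  1  1  1  2  2
 b  0  1  1  1  1  1  2  2
 b  0  1  1  1  1  1  2  2
 b  0  1  1  1  1  1  2  2

2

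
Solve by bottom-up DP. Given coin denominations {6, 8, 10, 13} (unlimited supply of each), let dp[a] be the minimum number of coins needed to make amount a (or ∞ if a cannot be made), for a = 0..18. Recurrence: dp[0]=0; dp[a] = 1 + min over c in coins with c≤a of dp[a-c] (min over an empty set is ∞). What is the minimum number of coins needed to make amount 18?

 a  0  1  2  3  4  5  6  7  8  9 10 11 12 13 14 15 16 17 18
dp  0  -  -  -  -  -  1  -  1  -  1  -  2  1  2  -  2  -  2
(- denotes ∞ / unreachable)

2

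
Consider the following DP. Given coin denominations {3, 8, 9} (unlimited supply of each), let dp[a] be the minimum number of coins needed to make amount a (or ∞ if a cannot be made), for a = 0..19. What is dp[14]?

3

 a  0  1  2  3  4  5  6  7  8  9 10 11 12 13 14 15 16 17 18 19
dp  0  -  -  1  -  -  2  -  1  1  -  2  2  -  3  3  2  2  2  3
(- denotes ∞ / unreachable)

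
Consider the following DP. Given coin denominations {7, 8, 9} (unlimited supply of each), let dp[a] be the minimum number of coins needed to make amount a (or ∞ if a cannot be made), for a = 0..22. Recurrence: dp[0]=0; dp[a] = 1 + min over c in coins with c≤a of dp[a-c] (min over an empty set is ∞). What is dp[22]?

3

 a  0  1  2  3  4  5  6  7  8  9 10 11 12 13 14 15 16 17 18 19 20 21 22
dp  0  -  -  -  -  -  -  1  1  1  -  -  -  -  2  2  2  2  2  -  -  3  3
(- denotes ∞ / unreachable)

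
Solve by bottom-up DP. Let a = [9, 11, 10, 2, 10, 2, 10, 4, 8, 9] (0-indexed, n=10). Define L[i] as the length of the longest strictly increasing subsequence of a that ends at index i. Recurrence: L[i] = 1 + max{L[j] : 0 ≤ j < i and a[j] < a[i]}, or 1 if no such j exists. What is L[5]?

1

   i    0    1    2    3    4    5    6    7    8    9
a[i]    9   11   10    2   10    2   10    4    8    9
L[i]    1    2    2    1    2    1    2    2    3    4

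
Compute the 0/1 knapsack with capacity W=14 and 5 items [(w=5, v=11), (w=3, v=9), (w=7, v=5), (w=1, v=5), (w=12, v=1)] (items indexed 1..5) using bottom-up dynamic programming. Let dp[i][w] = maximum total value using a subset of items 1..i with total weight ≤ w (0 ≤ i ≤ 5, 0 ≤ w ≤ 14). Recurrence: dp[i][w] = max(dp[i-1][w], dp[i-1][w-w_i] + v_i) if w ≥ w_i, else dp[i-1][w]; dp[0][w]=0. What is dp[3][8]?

i\w   0   1   2   3   4   5   6   7   8   9  10  11  12  13  14
  0   0   0   0   0   0   0   0   0   0   0   0   0   0   0   0
  1   0   0   0   0   0  11  11  11  11  11  11  11  11  11  11
  2   0   0   0   9   9  11  11  11  20  20  20  20  20  20  20
  3   0   0   0   9   9  11  11  11  20  20  20  20  20  20  20
  4   0   5   5   9  14  14  16  16  20  25  25  25  25  25  25
  5   0   5   5   9  14  14  16  16  20  25  25  25  25  25  25

20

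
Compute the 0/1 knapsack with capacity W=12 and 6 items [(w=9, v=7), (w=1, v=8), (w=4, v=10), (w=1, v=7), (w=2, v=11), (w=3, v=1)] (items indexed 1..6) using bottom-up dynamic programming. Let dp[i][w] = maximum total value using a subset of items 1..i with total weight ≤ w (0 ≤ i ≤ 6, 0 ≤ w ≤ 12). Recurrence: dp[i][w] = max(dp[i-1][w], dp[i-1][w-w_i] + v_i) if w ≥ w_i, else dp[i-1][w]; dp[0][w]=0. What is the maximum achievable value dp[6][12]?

i\w   0   1   2   3   4   5   6   7   8   9  10  11  12
  0   0   0   0   0   0   0   0   0   0   0   0   0   0
  1   0   0   0   0   0   0   0   0   0   7   7   7   7
  2   0   8   8   8   8   8   8   8   8   8  15  15  15
  3   0   8   8   8  10  18  18  18  18  18  18  18  18
  4   0   8  15  15  15  18  25  25  25  25  25  25  25
  5   0   8  15  19  26  26  26  29  36  36  36  36  36
  6   0   8  15  19  26  26  26  29  36  36  36  37  37

37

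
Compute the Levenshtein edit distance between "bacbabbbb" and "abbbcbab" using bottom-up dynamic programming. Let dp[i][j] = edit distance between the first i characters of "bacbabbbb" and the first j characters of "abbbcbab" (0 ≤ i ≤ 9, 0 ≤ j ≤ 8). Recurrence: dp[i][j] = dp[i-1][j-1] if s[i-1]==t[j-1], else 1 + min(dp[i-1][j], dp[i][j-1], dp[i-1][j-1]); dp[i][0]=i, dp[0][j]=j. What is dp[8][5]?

4

   ''  a  b  b  b  c  b  a  b
''  0  1  2  3  4  5  6  7  8
 b  1  1  1  2  3  4  5  6  7
 a  2  1  2  2  3  4  5  5  6
 c  3  2  2  3  3  3  4  5  6
 b  4  3  2  2  3  4  3  4  5
 a  5  4  3  3  3  4  4  3  4
 b  6  5  4  3  3  4  4  4  3
 b  7  6  5  4  3  4  4  5  4
 b  8  7  6  5  4  4  4  5  5
 b  9  8  7  6  5  5  4  5  5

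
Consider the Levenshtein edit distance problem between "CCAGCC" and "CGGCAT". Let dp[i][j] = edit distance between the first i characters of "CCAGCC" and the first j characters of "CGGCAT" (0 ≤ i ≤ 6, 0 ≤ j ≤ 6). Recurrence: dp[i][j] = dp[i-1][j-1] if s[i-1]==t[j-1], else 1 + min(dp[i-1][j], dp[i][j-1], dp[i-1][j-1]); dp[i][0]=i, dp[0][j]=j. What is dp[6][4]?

3

   ''  C  G  G  C  A  T
''  0  1  2  3  4  5  6
 C  1  0  1  2  3  4  5
 C  2  1  1  2  2  3  4
 A  3  2  2  2  3  2  3
 G  4  3  2  2  3  3  3
 C  5  4  3  3  2  3  4
 C  6  5  4  4  3  3  4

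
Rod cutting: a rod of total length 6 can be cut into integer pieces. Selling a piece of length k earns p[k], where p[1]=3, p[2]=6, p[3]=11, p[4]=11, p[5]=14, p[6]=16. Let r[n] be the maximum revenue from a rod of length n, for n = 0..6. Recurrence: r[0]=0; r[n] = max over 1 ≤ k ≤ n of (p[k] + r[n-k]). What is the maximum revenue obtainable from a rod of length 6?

   n    0    1    2    3    4    5    6
r[n]    0    3    6   11   14   17   22

22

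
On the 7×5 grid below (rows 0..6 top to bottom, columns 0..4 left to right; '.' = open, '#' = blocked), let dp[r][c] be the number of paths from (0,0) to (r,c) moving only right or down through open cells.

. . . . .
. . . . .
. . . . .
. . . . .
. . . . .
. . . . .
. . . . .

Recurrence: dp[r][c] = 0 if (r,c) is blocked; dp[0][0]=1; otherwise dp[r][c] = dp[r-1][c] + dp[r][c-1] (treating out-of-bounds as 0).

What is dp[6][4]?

210

r\c   0   1   2   3   4
  0   1   1   1   1   1
  1   1   2   3   4   5
  2   1   3   6  10  15
  3   1   4  10  20  35
  4   1   5  15  35  70
  5   1   6  21  56 126
  6   1   7  28  84 210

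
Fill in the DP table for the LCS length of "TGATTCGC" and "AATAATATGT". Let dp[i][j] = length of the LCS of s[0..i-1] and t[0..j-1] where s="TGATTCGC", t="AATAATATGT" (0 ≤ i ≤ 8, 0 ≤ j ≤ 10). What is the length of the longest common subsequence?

   ''  A  A  T  A  A  T  A  T  G  T
''  0  0  0  0  0  0  0  0  0  0  0
 T  0  0  0  1  1  1  1  1  1  1  1
 G  0  0  0  1  1  1  1  1  1  2  2
 A  0  1  1  1  2  2  2  2  2  2  2
 T  0  1  1  2  2  2  3  3  3  3  3
 T  0  1  1  2  2  2  3  3  4  4  4
 C  0  1  1  2  2  2  3  3  4  4  4
 G  0  1  1  2  2  2  3  3  4  5  5
 C  0  1  1  2  2  2  3  3  4  5  5

5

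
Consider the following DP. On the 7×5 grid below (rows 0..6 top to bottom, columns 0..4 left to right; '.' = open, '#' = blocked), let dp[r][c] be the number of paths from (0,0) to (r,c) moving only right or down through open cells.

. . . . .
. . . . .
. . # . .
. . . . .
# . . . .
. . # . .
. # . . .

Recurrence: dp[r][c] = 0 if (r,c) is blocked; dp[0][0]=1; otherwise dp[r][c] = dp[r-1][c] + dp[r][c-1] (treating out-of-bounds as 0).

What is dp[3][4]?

17

r\c   0   1   2   3   4
  0   1   1   1   1   1
  1   1   2   3   4   5
  2   1   3   0   4   9
  3   1   4   4   8  17
  4   0   4   8  16  33
  5   0   4   0  16  49
  6   0   0   0  16  65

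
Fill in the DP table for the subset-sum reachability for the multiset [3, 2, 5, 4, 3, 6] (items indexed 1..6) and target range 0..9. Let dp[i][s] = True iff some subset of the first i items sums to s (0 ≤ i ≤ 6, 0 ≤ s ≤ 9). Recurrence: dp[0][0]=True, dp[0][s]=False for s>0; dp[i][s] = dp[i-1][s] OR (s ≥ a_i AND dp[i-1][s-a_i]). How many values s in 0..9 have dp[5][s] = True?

9

i\s   0   1   2   3   4   5   6   7   8   9
  0   T   F   F   F   F   F   F   F   F   F
  1   T   F   F   T   F   F   F   F   F   F
  2   T   F   T   T   F   T   F   F   F   F
  3   T   F   T   T   F   T   F   T   T   F
  4   T   F   T   T   T   T   T   T   T   T
  5   T   F   T   T   T   T   T   T   T   T
  6   T   F   T   T   T   T   T   T   T   T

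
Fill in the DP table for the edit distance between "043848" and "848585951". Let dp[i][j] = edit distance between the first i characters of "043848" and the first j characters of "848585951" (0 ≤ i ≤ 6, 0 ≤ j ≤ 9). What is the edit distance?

   ''  8  4  8  5  8  5  9  5  1
''  0  1  2  3  4  5  6  7  8  9
 0  1  1  2  3  4  5  6  7  8  9
 4  2  2  1  2  3  4  5  6  7  8
 3  3  3  2  2  3  4  5  6  7  8
 8  4  3  3  2  3  3  4  5  6  7
 4  5  4  3  3  3  4  4  5  6  7
 8  6  5  4  3  4  3  4  5  6  7

7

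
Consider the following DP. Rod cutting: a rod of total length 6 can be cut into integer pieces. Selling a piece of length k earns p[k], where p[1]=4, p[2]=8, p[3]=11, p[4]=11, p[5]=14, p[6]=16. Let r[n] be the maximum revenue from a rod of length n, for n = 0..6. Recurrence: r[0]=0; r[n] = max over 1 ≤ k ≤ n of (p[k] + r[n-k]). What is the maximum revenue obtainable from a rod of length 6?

24

   n    0    1    2    3    4    5    6
r[n]    0    4    8   12   16   20   24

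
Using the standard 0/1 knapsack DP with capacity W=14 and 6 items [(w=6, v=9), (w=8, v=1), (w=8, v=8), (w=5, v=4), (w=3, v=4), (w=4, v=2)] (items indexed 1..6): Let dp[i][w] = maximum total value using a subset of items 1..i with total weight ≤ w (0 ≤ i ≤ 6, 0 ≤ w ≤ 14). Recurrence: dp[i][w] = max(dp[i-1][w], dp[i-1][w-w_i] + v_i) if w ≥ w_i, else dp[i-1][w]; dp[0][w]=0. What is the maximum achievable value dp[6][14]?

i\w   0   1   2   3   4   5   6   7   8   9  10  11  12  13  14
  0   0   0   0   0   0   0   0   0   0   0   0   0   0   0   0
  1   0   0   0   0   0   0   9   9   9   9   9   9   9   9   9
  2   0   0   0   0   0   0   9   9   9   9   9   9   9   9  10
  3   0   0   0   0   0   0   9   9   9   9   9   9   9   9  17
  4   0   0   0   0   0   4   9   9   9   9   9  13  13  13  17
  5   0   0   0   4   4   4   9   9   9  13  13  13  13  13  17
  6   0   0   0   4   4   4   9   9   9  13  13  13  13  15  17

17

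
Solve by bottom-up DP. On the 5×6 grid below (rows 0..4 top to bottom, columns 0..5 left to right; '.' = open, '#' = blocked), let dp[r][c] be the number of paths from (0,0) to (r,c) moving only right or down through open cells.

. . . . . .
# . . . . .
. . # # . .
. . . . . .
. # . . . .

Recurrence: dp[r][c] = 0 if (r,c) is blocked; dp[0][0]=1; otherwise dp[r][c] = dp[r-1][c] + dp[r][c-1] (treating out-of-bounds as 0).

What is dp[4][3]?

r\c   0   1   2   3   4   5
  0   1   1   1   1   1   1
  1   0   1   2   3   4   5
  2   0   1   0   0   4   9
  3   0   1   1   1   5  14
  4   0   0   1   2   7  21

2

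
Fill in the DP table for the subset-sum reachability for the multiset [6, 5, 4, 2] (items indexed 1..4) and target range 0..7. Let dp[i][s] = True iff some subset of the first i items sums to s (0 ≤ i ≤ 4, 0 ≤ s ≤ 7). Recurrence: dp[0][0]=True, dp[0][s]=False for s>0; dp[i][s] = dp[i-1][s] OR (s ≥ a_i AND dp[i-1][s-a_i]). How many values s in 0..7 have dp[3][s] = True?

4

i\s   0   1   2   3   4   5   6   7
  0   T   F   F   F   F   F   F   F
  1   T   F   F   F   F   F   T   F
  2   T   F   F   F   F   T   T   F
  3   T   F   F   F   T   T   T   F
  4   T   F   T   F   T   T   T   T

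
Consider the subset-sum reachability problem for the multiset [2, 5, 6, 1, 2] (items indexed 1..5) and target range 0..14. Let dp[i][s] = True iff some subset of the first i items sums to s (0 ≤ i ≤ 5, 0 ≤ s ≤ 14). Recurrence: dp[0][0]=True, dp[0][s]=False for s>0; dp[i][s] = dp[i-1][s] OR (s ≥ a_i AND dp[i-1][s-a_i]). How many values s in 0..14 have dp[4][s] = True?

i\s   0   1   2   3   4   5   6   7   8   9  10  11  12  13  14
  0   T   F   F   F   F   F   F   F   F   F   F   F   F   F   F
  1   T   F   T   F   F   F   F   F   F   F   F   F   F   F   F
  2   T   F   T   F   F   T   F   T   F   F   F   F   F   F   F
  3   T   F   T   F   F   T   T   T   T   F   F   T   F   T   F
  4   T   T   T   T   F   T   T   T   T   T   F   T   T   T   T
  5   T   T   T   T   T   T   T   T   T   T   T   T   T   T   T

13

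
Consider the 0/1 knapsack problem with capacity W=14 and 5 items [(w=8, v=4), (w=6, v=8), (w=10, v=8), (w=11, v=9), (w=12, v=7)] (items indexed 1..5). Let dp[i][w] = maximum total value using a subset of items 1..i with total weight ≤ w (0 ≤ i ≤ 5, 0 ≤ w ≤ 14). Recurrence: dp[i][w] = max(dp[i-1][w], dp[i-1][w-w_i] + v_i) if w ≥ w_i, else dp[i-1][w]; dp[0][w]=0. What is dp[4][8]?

i\w   0   1   2   3   4   5   6   7   8   9  10  11  12  13  14
  0   0   0   0   0   0   0   0   0   0   0   0   0   0   0   0
  1   0   0   0   0   0   0   0   0   4   4   4   4   4   4   4
  2   0   0   0   0   0   0   8   8   8   8   8   8   8   8  12
  3   0   0   0   0   0   0   8   8   8   8   8   8   8   8  12
  4   0   0   0   0   0   0   8   8   8   8   8   9   9   9  12
  5   0   0   0   0   0   0   8   8   8   8   8   9   9   9  12

8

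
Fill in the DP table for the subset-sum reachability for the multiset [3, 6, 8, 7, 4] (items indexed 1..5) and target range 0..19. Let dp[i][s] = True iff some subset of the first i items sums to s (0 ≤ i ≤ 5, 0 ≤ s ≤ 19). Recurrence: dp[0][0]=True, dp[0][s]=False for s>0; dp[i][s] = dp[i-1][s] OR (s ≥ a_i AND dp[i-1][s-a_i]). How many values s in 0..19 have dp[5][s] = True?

i\s   0   1   2   3   4   5   6   7   8   9  10  11  12  13  14  15  16  17  18  19
  0   T   F   F   F   F   F   F   F   F   F   F   F   F   F   F   F   F   F   F   F
  1   T   F   F   T   F   F   F   F   F   F   F   F   F   F   F   F   F   F   F   F
  2   T   F   F   T   F   F   T   F   F   T   F   F   F   F   F   F   F   F   F   F
  3   T   F   F   T   F   F   T   F   T   T   F   T   F   F   T   F   F   T   F   F
  4   T   F   F   T   F   F   T   T   T   T   T   T   F   T   T   T   T   T   T   F
  5   T   F   F   T   T   F   T   T   T   T   T   T   T   T   T   T   T   T   T   T

17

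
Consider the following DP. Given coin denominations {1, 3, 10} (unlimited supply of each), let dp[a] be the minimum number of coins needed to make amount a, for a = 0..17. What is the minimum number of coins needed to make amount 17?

4

 a  0  1  2  3  4  5  6  7  8  9 10 11 12 13 14 15 16 17
dp  0  1  2  1  2  3  2  3  4  3  1  2  3  2  3  4  3  4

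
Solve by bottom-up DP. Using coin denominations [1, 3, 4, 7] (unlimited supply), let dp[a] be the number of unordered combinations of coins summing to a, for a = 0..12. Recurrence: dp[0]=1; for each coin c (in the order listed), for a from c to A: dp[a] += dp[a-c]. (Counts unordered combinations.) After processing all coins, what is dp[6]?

4

after  coin     0     1     2     3     4     5     6     7     8     9    10    11    12
          1     1     1     1     1     1     1     1     1     1     1     1     1     1
          3     1     1     1     2     2     2     3     3     3     4     4     4     5
          4     1     1     1     2     3     3     4     5     6     7     8     9    11
          7     1     1     1     2     3     3     4     6     7     8    10    12    14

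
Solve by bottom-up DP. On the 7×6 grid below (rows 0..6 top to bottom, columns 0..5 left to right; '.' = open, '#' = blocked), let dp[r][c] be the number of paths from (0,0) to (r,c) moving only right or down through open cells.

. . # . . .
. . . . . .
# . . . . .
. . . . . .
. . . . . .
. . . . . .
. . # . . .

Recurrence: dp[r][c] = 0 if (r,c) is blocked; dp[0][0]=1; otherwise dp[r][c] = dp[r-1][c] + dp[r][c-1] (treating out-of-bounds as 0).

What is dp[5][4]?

70

r\c   0   1   2   3   4   5
  0   1   1   0   0   0   0
  1   1   2   2   2   2   2
  2   0   2   4   6   8  10
  3   0   2   6  12  20  30
  4   0   2   8  20  40  70
  5   0   2  10  30  70 140
  6   0   2   0  30 100 240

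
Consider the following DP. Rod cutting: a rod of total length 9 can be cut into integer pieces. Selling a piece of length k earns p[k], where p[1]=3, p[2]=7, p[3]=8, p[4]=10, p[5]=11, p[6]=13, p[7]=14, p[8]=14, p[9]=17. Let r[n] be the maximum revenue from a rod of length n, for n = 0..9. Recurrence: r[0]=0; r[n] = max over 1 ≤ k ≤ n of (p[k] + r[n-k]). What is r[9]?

31

   n    0    1    2    3    4    5    6    7    8    9
r[n]    0    3    7   10   14   17   21   24   28   31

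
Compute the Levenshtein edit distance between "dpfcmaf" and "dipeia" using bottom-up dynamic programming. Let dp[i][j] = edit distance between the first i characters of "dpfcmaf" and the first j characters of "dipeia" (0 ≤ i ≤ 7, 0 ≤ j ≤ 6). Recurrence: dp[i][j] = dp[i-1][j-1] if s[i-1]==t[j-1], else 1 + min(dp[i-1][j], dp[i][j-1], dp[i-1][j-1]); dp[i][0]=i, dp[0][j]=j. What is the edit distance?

   ''  d  i  p  e  i  a
''  0  1  2  3  4  5  6
 d  1  0  1  2  3  4  5
 p  2  1  1  1  2  3  4
 f  3  2  2  2  2  3  4
 c  4  3  3  3  3  3  4
 m  5  4  4  4  4  4  4
 a  6  5  5  5  5  5  4
 f  7  6  6  6  6  6  5

5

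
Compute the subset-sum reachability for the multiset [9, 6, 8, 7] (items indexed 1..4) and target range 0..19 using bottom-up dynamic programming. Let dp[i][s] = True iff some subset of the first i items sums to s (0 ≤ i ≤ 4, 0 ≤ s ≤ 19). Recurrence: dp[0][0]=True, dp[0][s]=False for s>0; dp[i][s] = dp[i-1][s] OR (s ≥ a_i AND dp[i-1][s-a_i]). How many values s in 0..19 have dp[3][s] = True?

7

i\s   0   1   2   3   4   5   6   7   8   9  10  11  12  13  14  15  16  17  18  19
  0   T   F   F   F   F   F   F   F   F   F   F   F   F   F   F   F   F   F   F   F
  1   T   F   F   F   F   F   F   F   F   T   F   F   F   F   F   F   F   F   F   F
  2   T   F   F   F   F   F   T   F   F   T   F   F   F   F   F   T   F   F   F   F
  3   T   F   F   F   F   F   T   F   T   T   F   F   F   F   T   T   F   T   F   F
  4   T   F   F   F   F   F   T   T   T   T   F   F   F   T   T   T   T   T   F   F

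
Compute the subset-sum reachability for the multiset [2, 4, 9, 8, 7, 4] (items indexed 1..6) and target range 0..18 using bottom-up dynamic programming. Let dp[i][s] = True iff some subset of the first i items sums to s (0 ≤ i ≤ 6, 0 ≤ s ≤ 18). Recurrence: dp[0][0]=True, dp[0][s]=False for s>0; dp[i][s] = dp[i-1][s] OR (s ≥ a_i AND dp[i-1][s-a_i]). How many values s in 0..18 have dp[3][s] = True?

i\s   0   1   2   3   4   5   6   7   8   9  10  11  12  13  14  15  16  17  18
  0   T   F   F   F   F   F   F   F   F   F   F   F   F   F   F   F   F   F   F
  1   T   F   T   F   F   F   F   F   F   F   F   F   F   F   F   F   F   F   F
  2   T   F   T   F   T   F   T   F   F   F   F   F   F   F   F   F   F   F   F
  3   T   F   T   F   T   F   T   F   F   T   F   T   F   T   F   T   F   F   F
  4   T   F   T   F   T   F   T   F   T   T   T   T   T   T   T   T   F   T   F
  5   T   F   T   F   T   F   T   T   T   T   T   T   T   T   T   T   T   T   T
  6   T   F   T   F   T   F   T   T   T   T   T   T   T   T   T   T   T   T   T

8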